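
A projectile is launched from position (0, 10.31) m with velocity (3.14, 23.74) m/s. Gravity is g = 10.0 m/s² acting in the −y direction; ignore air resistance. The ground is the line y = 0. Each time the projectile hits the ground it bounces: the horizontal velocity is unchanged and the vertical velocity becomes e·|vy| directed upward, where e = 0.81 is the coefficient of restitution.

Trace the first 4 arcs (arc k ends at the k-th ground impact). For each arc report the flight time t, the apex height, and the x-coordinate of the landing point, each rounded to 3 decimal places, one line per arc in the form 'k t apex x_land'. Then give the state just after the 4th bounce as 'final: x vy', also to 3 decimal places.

1 5.149 38.489 16.166
2 4.495 25.253 30.280
3 3.641 16.568 41.711
4 2.949 10.871 50.971
final: 50.971 11.943

Arc 1: start y=10.310, vy=23.740 → t=5.149, apex=38.489, x_land=16.166, impact vy=-27.745
  bounce: vy ← 0.81·27.745 = 22.473
Arc 2: start y=0.000, vy=22.473 → t=4.495, apex=25.253, x_land=30.280, impact vy=-22.473
  bounce: vy ← 0.81·22.473 = 18.204
Arc 3: start y=0.000, vy=18.204 → t=3.641, apex=16.568, x_land=41.711, impact vy=-18.204
  bounce: vy ← 0.81·18.204 = 14.745
Arc 4: start y=0.000, vy=14.745 → t=2.949, apex=10.871, x_land=50.971, impact vy=-14.745
  bounce: vy ← 0.81·14.745 = 11.943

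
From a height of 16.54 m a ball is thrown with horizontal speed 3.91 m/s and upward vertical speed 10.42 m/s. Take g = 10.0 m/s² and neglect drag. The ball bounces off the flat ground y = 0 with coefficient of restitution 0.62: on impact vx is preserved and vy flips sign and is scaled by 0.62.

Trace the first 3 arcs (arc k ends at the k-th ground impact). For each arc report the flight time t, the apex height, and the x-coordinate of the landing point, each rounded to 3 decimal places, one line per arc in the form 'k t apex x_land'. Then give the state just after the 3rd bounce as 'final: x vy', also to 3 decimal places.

1 3.138 21.969 12.270
2 2.599 8.445 22.433
3 1.612 3.246 28.734
final: 28.734 4.996

Arc 1: start y=16.540, vy=10.420 → t=3.138, apex=21.969, x_land=12.270, impact vy=-20.961
  bounce: vy ← 0.62·20.961 = 12.996
Arc 2: start y=0.000, vy=12.996 → t=2.599, apex=8.445, x_land=22.433, impact vy=-12.996
  bounce: vy ← 0.62·12.996 = 8.058
Arc 3: start y=0.000, vy=8.058 → t=1.612, apex=3.246, x_land=28.734, impact vy=-8.058
  bounce: vy ← 0.62·8.058 = 4.996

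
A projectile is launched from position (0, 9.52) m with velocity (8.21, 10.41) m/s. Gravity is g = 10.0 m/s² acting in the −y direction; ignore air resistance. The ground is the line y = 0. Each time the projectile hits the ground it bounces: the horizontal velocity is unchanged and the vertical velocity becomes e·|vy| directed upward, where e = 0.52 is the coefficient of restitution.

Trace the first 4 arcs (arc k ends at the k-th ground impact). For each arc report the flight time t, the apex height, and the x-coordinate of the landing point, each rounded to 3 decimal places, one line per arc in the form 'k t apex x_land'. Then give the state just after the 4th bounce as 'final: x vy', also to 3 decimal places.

1 2.769 14.938 22.738
2 1.798 4.039 37.496
3 0.935 1.092 45.171
4 0.486 0.295 49.161
final: 49.161 1.264

Arc 1: start y=9.520, vy=10.410 → t=2.769, apex=14.938, x_land=22.738, impact vy=-17.285
  bounce: vy ← 0.52·17.285 = 8.988
Arc 2: start y=0.000, vy=8.988 → t=1.798, apex=4.039, x_land=37.496, impact vy=-8.988
  bounce: vy ← 0.52·8.988 = 4.674
Arc 3: start y=0.000, vy=4.674 → t=0.935, apex=1.092, x_land=45.171, impact vy=-4.674
  bounce: vy ← 0.52·4.674 = 2.430
Arc 4: start y=0.000, vy=2.430 → t=0.486, apex=0.295, x_land=49.161, impact vy=-2.430
  bounce: vy ← 0.52·2.430 = 1.264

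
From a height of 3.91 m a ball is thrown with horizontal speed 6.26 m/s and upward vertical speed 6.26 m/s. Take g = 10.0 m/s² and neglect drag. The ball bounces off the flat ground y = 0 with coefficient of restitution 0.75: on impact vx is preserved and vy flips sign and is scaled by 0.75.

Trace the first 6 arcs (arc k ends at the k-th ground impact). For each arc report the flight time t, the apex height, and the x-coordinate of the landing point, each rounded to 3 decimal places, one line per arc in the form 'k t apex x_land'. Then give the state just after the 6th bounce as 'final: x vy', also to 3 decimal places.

1 1.709 5.869 10.701
2 1.625 3.302 20.875
3 1.219 1.857 28.505
4 0.914 1.045 34.228
5 0.686 0.588 38.520
6 0.514 0.331 41.739
final: 41.739 1.928

Arc 1: start y=3.910, vy=6.260 → t=1.709, apex=5.869, x_land=10.701, impact vy=-10.835
  bounce: vy ← 0.75·10.835 = 8.126
Arc 2: start y=0.000, vy=8.126 → t=1.625, apex=3.302, x_land=20.875, impact vy=-8.126
  bounce: vy ← 0.75·8.126 = 6.094
Arc 3: start y=0.000, vy=6.094 → t=1.219, apex=1.857, x_land=28.505, impact vy=-6.094
  bounce: vy ← 0.75·6.094 = 4.571
Arc 4: start y=0.000, vy=4.571 → t=0.914, apex=1.045, x_land=34.228, impact vy=-4.571
  bounce: vy ← 0.75·4.571 = 3.428
Arc 5: start y=0.000, vy=3.428 → t=0.686, apex=0.588, x_land=38.520, impact vy=-3.428
  bounce: vy ← 0.75·3.428 = 2.571
Arc 6: start y=0.000, vy=2.571 → t=0.514, apex=0.331, x_land=41.739, impact vy=-2.571
  bounce: vy ← 0.75·2.571 = 1.928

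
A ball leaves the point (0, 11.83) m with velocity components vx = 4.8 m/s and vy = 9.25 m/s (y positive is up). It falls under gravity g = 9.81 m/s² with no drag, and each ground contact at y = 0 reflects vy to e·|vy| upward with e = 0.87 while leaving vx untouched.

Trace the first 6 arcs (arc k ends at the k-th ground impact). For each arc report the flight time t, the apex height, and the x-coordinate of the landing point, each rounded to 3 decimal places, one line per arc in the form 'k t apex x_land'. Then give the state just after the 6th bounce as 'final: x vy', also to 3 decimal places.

Arc 1: start y=11.830, vy=9.250 → t=2.760, apex=16.191, x_land=13.247, impact vy=-17.823
  bounce: vy ← 0.87·17.823 = 15.506
Arc 2: start y=0.000, vy=15.506 → t=3.161, apex=12.255, x_land=28.421, impact vy=-15.506
  bounce: vy ← 0.87·15.506 = 13.490
Arc 3: start y=0.000, vy=13.490 → t=2.750, apex=9.276, x_land=41.623, impact vy=-13.490
  bounce: vy ← 0.87·13.490 = 11.737
Arc 4: start y=0.000, vy=11.737 → t=2.393, apex=7.021, x_land=53.108, impact vy=-11.737
  bounce: vy ← 0.87·11.737 = 10.211
Arc 5: start y=0.000, vy=10.211 → t=2.082, apex=5.314, x_land=63.100, impact vy=-10.211
  bounce: vy ← 0.87·10.211 = 8.883
Arc 6: start y=0.000, vy=8.883 → t=1.811, apex=4.022, x_land=71.794, impact vy=-8.883
  bounce: vy ← 0.87·8.883 = 7.729

1 2.760 16.191 13.247
2 3.161 12.255 28.421
3 2.750 9.276 41.623
4 2.393 7.021 53.108
5 2.082 5.314 63.100
6 1.811 4.022 71.794
final: 71.794 7.729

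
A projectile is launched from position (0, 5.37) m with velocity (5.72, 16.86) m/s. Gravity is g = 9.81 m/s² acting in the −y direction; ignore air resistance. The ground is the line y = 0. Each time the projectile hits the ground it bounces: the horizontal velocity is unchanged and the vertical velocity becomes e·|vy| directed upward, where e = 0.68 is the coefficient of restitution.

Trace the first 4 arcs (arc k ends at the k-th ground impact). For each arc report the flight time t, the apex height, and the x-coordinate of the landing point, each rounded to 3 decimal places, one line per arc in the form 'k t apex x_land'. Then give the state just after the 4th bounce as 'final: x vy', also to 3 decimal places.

1 3.731 19.858 21.340
2 2.736 9.182 36.993
3 1.861 4.246 47.636
4 1.265 1.963 54.874
final: 54.874 4.220

Arc 1: start y=5.370, vy=16.860 → t=3.731, apex=19.858, x_land=21.340, impact vy=-19.739
  bounce: vy ← 0.68·19.739 = 13.422
Arc 2: start y=0.000, vy=13.422 → t=2.736, apex=9.182, x_land=36.993, impact vy=-13.422
  bounce: vy ← 0.68·13.422 = 9.127
Arc 3: start y=0.000, vy=9.127 → t=1.861, apex=4.246, x_land=47.636, impact vy=-9.127
  bounce: vy ← 0.68·9.127 = 6.207
Arc 4: start y=0.000, vy=6.207 → t=1.265, apex=1.963, x_land=54.874, impact vy=-6.207
  bounce: vy ← 0.68·6.207 = 4.220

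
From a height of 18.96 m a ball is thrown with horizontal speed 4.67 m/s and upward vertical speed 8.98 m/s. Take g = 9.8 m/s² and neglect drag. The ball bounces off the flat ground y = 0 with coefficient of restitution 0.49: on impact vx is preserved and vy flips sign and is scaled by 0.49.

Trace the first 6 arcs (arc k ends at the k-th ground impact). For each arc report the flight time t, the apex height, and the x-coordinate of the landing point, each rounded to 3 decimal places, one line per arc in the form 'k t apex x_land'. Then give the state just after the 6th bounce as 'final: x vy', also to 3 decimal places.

1 3.086 23.074 14.413
2 2.127 5.540 24.345
3 1.042 1.330 29.211
4 0.511 0.319 31.596
5 0.250 0.077 32.764
6 0.123 0.018 33.337
final: 33.337 0.294

Arc 1: start y=18.960, vy=8.980 → t=3.086, apex=23.074, x_land=14.413, impact vy=-21.266
  bounce: vy ← 0.49·21.266 = 10.420
Arc 2: start y=0.000, vy=10.420 → t=2.127, apex=5.540, x_land=24.345, impact vy=-10.420
  bounce: vy ← 0.49·10.420 = 5.106
Arc 3: start y=0.000, vy=5.106 → t=1.042, apex=1.330, x_land=29.211, impact vy=-5.106
  bounce: vy ← 0.49·5.106 = 2.502
Arc 4: start y=0.000, vy=2.502 → t=0.511, apex=0.319, x_land=31.596, impact vy=-2.502
  bounce: vy ← 0.49·2.502 = 1.226
Arc 5: start y=0.000, vy=1.226 → t=0.250, apex=0.077, x_land=32.764, impact vy=-1.226
  bounce: vy ← 0.49·1.226 = 0.601
Arc 6: start y=0.000, vy=0.601 → t=0.123, apex=0.018, x_land=33.337, impact vy=-0.601
  bounce: vy ← 0.49·0.601 = 0.294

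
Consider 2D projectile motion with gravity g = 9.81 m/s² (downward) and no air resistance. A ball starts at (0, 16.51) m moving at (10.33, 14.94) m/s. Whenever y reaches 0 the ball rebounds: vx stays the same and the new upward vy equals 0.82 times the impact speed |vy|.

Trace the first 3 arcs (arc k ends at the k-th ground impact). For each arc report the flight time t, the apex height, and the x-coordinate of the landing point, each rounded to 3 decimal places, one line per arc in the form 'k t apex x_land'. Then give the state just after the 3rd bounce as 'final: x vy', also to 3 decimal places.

Arc 1: start y=16.510, vy=14.940 → t=3.907, apex=27.886, x_land=40.363, impact vy=-23.391
  bounce: vy ← 0.82·23.391 = 19.180
Arc 2: start y=0.000, vy=19.180 → t=3.910, apex=18.751, x_land=80.757, impact vy=-19.180
  bounce: vy ← 0.82·19.180 = 15.728
Arc 3: start y=0.000, vy=15.728 → t=3.207, apex=12.608, x_land=113.880, impact vy=-15.728
  bounce: vy ← 0.82·15.728 = 12.897

1 3.907 27.886 40.363
2 3.910 18.751 80.757
3 3.207 12.608 113.880
final: 113.880 12.897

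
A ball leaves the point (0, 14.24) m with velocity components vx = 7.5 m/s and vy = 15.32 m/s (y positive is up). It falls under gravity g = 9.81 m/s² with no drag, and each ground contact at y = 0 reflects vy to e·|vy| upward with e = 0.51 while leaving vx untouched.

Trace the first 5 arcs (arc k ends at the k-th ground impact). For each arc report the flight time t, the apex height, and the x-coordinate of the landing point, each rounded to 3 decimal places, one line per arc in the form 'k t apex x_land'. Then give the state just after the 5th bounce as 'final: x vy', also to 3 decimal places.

Arc 1: start y=14.240, vy=15.320 → t=3.873, apex=26.202, x_land=29.047, impact vy=-22.674
  bounce: vy ← 0.51·22.674 = 11.564
Arc 2: start y=0.000, vy=11.564 → t=2.357, apex=6.815, x_land=46.728, impact vy=-11.564
  bounce: vy ← 0.51·11.564 = 5.897
Arc 3: start y=0.000, vy=5.897 → t=1.202, apex=1.773, x_land=55.746, impact vy=-5.897
  bounce: vy ← 0.51·5.897 = 3.008
Arc 4: start y=0.000, vy=3.008 → t=0.613, apex=0.461, x_land=60.345, impact vy=-3.008
  bounce: vy ← 0.51·3.008 = 1.534
Arc 5: start y=0.000, vy=1.534 → t=0.313, apex=0.120, x_land=62.690, impact vy=-1.534
  bounce: vy ← 0.51·1.534 = 0.782

1 3.873 26.202 29.047
2 2.357 6.815 46.728
3 1.202 1.773 55.746
4 0.613 0.461 60.345
5 0.313 0.120 62.690
final: 62.690 0.782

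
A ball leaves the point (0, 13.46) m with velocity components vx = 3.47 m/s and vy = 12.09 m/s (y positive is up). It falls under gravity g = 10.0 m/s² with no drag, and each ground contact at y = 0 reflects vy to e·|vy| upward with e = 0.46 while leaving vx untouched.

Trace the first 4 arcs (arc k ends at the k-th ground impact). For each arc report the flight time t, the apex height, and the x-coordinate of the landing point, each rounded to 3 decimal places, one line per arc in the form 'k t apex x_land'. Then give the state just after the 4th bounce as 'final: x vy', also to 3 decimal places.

1 3.247 20.768 11.267
2 1.875 4.395 17.774
3 0.863 0.930 20.766
4 0.397 0.197 22.143
final: 22.143 0.913

Arc 1: start y=13.460, vy=12.090 → t=3.247, apex=20.768, x_land=11.267, impact vy=-20.381
  bounce: vy ← 0.46·20.381 = 9.375
Arc 2: start y=0.000, vy=9.375 → t=1.875, apex=4.395, x_land=17.774, impact vy=-9.375
  bounce: vy ← 0.46·9.375 = 4.313
Arc 3: start y=0.000, vy=4.313 → t=0.863, apex=0.930, x_land=20.766, impact vy=-4.313
  bounce: vy ← 0.46·4.313 = 1.984
Arc 4: start y=0.000, vy=1.984 → t=0.397, apex=0.197, x_land=22.143, impact vy=-1.984
  bounce: vy ← 0.46·1.984 = 0.913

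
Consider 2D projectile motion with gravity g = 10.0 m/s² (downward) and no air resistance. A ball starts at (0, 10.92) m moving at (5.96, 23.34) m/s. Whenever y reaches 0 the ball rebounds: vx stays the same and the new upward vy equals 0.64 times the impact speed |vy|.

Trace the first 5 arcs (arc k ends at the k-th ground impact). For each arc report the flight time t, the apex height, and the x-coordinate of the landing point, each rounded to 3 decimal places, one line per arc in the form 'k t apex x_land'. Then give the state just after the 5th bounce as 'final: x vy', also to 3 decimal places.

Arc 1: start y=10.920, vy=23.340 → t=5.097, apex=38.158, x_land=30.375, impact vy=-27.625
  bounce: vy ← 0.64·27.625 = 17.680
Arc 2: start y=0.000, vy=17.680 → t=3.536, apex=15.629, x_land=51.450, impact vy=-17.680
  bounce: vy ← 0.64·17.680 = 11.315
Arc 3: start y=0.000, vy=11.315 → t=2.263, apex=6.402, x_land=64.938, impact vy=-11.315
  bounce: vy ← 0.64·11.315 = 7.242
Arc 4: start y=0.000, vy=7.242 → t=1.448, apex=2.622, x_land=73.570, impact vy=-7.242
  bounce: vy ← 0.64·7.242 = 4.635
Arc 5: start y=0.000, vy=4.635 → t=0.927, apex=1.074, x_land=79.095, impact vy=-4.635
  bounce: vy ← 0.64·4.635 = 2.966

1 5.097 38.158 30.375
2 3.536 15.629 51.450
3 2.263 6.402 64.938
4 1.448 2.622 73.570
5 0.927 1.074 79.095
final: 79.095 2.966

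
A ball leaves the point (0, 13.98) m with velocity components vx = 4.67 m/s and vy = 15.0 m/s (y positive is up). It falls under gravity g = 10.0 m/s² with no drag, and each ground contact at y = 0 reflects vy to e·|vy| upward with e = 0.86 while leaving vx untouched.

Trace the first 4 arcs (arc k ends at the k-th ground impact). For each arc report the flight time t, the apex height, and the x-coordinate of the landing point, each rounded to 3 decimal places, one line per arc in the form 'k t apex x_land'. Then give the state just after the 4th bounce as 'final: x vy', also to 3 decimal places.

1 3.746 25.230 17.495
2 3.864 18.660 35.539
3 3.323 13.801 51.056
4 2.858 10.207 64.401
final: 64.401 12.288

Arc 1: start y=13.980, vy=15.000 → t=3.746, apex=25.230, x_land=17.495, impact vy=-22.463
  bounce: vy ← 0.86·22.463 = 19.318
Arc 2: start y=0.000, vy=19.318 → t=3.864, apex=18.660, x_land=35.539, impact vy=-19.318
  bounce: vy ← 0.86·19.318 = 16.614
Arc 3: start y=0.000, vy=16.614 → t=3.323, apex=13.801, x_land=51.056, impact vy=-16.614
  bounce: vy ← 0.86·16.614 = 14.288
Arc 4: start y=0.000, vy=14.288 → t=2.858, apex=10.207, x_land=64.401, impact vy=-14.288
  bounce: vy ← 0.86·14.288 = 12.288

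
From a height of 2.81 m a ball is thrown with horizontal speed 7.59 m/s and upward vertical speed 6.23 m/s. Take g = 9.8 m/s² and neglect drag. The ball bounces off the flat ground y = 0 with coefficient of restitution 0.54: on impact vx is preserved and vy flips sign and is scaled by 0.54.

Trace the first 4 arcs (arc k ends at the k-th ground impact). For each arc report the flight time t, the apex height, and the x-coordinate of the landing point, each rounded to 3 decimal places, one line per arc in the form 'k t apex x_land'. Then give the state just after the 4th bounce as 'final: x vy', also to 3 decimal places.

1 1.624 4.790 12.330
2 1.068 1.397 20.434
3 0.577 0.407 24.811
4 0.311 0.119 27.174
final: 27.174 0.824

Arc 1: start y=2.810, vy=6.230 → t=1.624, apex=4.790, x_land=12.330, impact vy=-9.690
  bounce: vy ← 0.54·9.690 = 5.232
Arc 2: start y=0.000, vy=5.232 → t=1.068, apex=1.397, x_land=20.434, impact vy=-5.232
  bounce: vy ← 0.54·5.232 = 2.825
Arc 3: start y=0.000, vy=2.825 → t=0.577, apex=0.407, x_land=24.811, impact vy=-2.825
  bounce: vy ← 0.54·2.825 = 1.526
Arc 4: start y=0.000, vy=1.526 → t=0.311, apex=0.119, x_land=27.174, impact vy=-1.526
  bounce: vy ← 0.54·1.526 = 0.824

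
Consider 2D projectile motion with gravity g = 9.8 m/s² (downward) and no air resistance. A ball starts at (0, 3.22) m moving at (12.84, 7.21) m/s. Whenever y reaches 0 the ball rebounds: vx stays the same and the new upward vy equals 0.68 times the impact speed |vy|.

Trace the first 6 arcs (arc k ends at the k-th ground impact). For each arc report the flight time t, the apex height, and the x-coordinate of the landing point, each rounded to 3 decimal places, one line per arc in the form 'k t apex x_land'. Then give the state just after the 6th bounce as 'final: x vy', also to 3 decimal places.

Arc 1: start y=3.220, vy=7.210 → t=1.830, apex=5.872, x_land=23.503, impact vy=-10.728
  bounce: vy ← 0.68·10.728 = 7.295
Arc 2: start y=0.000, vy=7.295 → t=1.489, apex=2.715, x_land=42.619, impact vy=-7.295
  bounce: vy ← 0.68·7.295 = 4.961
Arc 3: start y=0.000, vy=4.961 → t=1.012, apex=1.256, x_land=55.619, impact vy=-4.961
  bounce: vy ← 0.68·4.961 = 3.373
Arc 4: start y=0.000, vy=3.373 → t=0.688, apex=0.581, x_land=64.458, impact vy=-3.373
  bounce: vy ← 0.68·3.373 = 2.294
Arc 5: start y=0.000, vy=2.294 → t=0.468, apex=0.268, x_land=70.469, impact vy=-2.294
  bounce: vy ← 0.68·2.294 = 1.560
Arc 6: start y=0.000, vy=1.560 → t=0.318, apex=0.124, x_land=74.556, impact vy=-1.560
  bounce: vy ← 0.68·1.560 = 1.061

1 1.830 5.872 23.503
2 1.489 2.715 42.619
3 1.012 1.256 55.619
4 0.688 0.581 64.458
5 0.468 0.268 70.469
6 0.318 0.124 74.556
final: 74.556 1.061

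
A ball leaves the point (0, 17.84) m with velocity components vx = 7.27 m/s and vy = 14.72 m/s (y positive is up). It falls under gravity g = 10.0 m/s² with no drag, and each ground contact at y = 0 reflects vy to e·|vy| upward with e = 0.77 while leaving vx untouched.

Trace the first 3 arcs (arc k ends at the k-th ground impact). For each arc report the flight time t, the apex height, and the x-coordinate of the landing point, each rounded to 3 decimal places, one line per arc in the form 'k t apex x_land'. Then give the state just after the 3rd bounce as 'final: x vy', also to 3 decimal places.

1 3.867 28.674 28.111
2 3.688 17.001 54.922
3 2.840 10.080 75.567
final: 75.567 10.933

Arc 1: start y=17.840, vy=14.720 → t=3.867, apex=28.674, x_land=28.111, impact vy=-23.947
  bounce: vy ← 0.77·23.947 = 18.440
Arc 2: start y=0.000, vy=18.440 → t=3.688, apex=17.001, x_land=54.922, impact vy=-18.440
  bounce: vy ← 0.77·18.440 = 14.198
Arc 3: start y=0.000, vy=14.198 → t=2.840, apex=10.080, x_land=75.567, impact vy=-14.198
  bounce: vy ← 0.77·14.198 = 10.933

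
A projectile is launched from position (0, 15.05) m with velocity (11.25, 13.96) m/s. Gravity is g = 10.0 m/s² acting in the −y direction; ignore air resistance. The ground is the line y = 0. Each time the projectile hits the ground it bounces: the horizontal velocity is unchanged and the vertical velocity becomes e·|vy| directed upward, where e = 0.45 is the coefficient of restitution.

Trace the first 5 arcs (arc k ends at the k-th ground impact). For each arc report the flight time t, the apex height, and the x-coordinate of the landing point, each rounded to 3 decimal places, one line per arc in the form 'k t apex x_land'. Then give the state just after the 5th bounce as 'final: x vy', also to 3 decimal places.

1 3.623 24.794 40.757
2 2.004 5.021 63.304
3 0.902 1.017 73.450
4 0.406 0.206 78.015
5 0.183 0.042 80.070
final: 80.070 0.411

Arc 1: start y=15.050, vy=13.960 → t=3.623, apex=24.794, x_land=40.757, impact vy=-22.268
  bounce: vy ← 0.45·22.268 = 10.021
Arc 2: start y=0.000, vy=10.021 → t=2.004, apex=5.021, x_land=63.304, impact vy=-10.021
  bounce: vy ← 0.45·10.021 = 4.509
Arc 3: start y=0.000, vy=4.509 → t=0.902, apex=1.017, x_land=73.450, impact vy=-4.509
  bounce: vy ← 0.45·4.509 = 2.029
Arc 4: start y=0.000, vy=2.029 → t=0.406, apex=0.206, x_land=78.015, impact vy=-2.029
  bounce: vy ← 0.45·2.029 = 0.913
Arc 5: start y=0.000, vy=0.913 → t=0.183, apex=0.042, x_land=80.070, impact vy=-0.913
  bounce: vy ← 0.45·0.913 = 0.411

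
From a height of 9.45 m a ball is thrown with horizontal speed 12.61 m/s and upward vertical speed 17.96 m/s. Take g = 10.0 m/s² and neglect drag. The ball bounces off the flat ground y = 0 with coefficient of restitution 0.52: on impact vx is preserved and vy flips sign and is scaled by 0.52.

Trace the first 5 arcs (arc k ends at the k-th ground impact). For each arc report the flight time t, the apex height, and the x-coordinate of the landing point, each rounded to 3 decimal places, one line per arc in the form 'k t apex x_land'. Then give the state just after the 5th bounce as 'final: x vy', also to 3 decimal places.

1 4.058 25.578 51.169
2 2.352 6.916 80.830
3 1.223 1.870 96.254
4 0.636 0.506 104.275
5 0.331 0.137 108.446
final: 108.446 0.860

Arc 1: start y=9.450, vy=17.960 → t=4.058, apex=25.578, x_land=51.169, impact vy=-22.618
  bounce: vy ← 0.52·22.618 = 11.761
Arc 2: start y=0.000, vy=11.761 → t=2.352, apex=6.916, x_land=80.830, impact vy=-11.761
  bounce: vy ← 0.52·11.761 = 6.116
Arc 3: start y=0.000, vy=6.116 → t=1.223, apex=1.870, x_land=96.254, impact vy=-6.116
  bounce: vy ← 0.52·6.116 = 3.180
Arc 4: start y=0.000, vy=3.180 → t=0.636, apex=0.506, x_land=104.275, impact vy=-3.180
  bounce: vy ← 0.52·3.180 = 1.654
Arc 5: start y=0.000, vy=1.654 → t=0.331, apex=0.137, x_land=108.446, impact vy=-1.654
  bounce: vy ← 0.52·1.654 = 0.860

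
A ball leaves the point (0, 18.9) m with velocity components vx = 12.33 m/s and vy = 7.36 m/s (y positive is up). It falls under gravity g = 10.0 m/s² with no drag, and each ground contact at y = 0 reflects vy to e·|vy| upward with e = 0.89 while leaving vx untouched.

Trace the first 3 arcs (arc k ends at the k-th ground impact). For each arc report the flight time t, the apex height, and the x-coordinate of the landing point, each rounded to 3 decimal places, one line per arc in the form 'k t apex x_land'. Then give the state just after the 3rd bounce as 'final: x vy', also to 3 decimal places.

1 2.815 21.608 34.707
2 3.700 17.116 80.333
3 3.293 13.558 120.940
final: 120.940 14.655

Arc 1: start y=18.900, vy=7.360 → t=2.815, apex=21.608, x_land=34.707, impact vy=-20.789
  bounce: vy ← 0.89·20.789 = 18.502
Arc 2: start y=0.000, vy=18.502 → t=3.700, apex=17.116, x_land=80.333, impact vy=-18.502
  bounce: vy ← 0.89·18.502 = 16.467
Arc 3: start y=0.000, vy=16.467 → t=3.293, apex=13.558, x_land=120.940, impact vy=-16.467
  bounce: vy ← 0.89·16.467 = 14.655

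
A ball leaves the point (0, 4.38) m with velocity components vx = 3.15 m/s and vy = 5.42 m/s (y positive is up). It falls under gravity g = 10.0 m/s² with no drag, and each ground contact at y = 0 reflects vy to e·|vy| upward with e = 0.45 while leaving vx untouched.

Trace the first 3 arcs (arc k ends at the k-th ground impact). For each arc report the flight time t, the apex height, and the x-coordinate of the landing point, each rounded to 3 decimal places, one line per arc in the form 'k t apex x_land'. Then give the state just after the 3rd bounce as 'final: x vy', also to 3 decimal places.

Arc 1: start y=4.380, vy=5.420 → t=1.624, apex=5.849, x_land=5.114, impact vy=-10.816
  bounce: vy ← 0.45·10.816 = 4.867
Arc 2: start y=0.000, vy=4.867 → t=0.973, apex=1.184, x_land=8.180, impact vy=-4.867
  bounce: vy ← 0.45·4.867 = 2.190
Arc 3: start y=0.000, vy=2.190 → t=0.438, apex=0.240, x_land=9.560, impact vy=-2.190
  bounce: vy ← 0.45·2.190 = 0.986

1 1.624 5.849 5.114
2 0.973 1.184 8.180
3 0.438 0.240 9.560
final: 9.560 0.986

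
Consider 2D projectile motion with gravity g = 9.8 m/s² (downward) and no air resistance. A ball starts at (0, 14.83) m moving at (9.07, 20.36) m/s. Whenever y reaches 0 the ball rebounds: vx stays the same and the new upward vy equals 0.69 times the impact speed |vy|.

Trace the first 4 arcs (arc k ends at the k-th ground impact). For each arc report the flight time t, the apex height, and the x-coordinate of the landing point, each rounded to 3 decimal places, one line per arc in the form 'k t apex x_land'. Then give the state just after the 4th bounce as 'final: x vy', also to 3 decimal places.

Arc 1: start y=14.830, vy=20.360 → t=4.787, apex=35.979, x_land=43.421, impact vy=-26.556
  bounce: vy ← 0.69·26.556 = 18.323
Arc 2: start y=0.000, vy=18.323 → t=3.739, apex=17.130, x_land=77.338, impact vy=-18.323
  bounce: vy ← 0.69·18.323 = 12.643
Arc 3: start y=0.000, vy=12.643 → t=2.580, apex=8.156, x_land=100.740, impact vy=-12.643
  bounce: vy ← 0.69·12.643 = 8.724
Arc 4: start y=0.000, vy=8.724 → t=1.780, apex=3.883, x_land=116.888, impact vy=-8.724
  bounce: vy ← 0.69·8.724 = 6.019

1 4.787 35.979 43.421
2 3.739 17.130 77.338
3 2.580 8.156 100.740
4 1.780 3.883 116.888
final: 116.888 6.019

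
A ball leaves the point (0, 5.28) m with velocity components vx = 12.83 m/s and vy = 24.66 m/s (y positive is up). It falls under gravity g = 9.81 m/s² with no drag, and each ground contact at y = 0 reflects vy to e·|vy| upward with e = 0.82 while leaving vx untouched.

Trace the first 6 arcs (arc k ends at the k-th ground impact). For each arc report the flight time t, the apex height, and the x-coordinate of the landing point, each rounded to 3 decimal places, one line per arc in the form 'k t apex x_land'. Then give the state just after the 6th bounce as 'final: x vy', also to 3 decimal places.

Arc 1: start y=5.280, vy=24.660 → t=5.233, apex=36.275, x_land=67.142, impact vy=-26.678
  bounce: vy ← 0.82·26.678 = 21.876
Arc 2: start y=0.000, vy=21.876 → t=4.460, apex=24.391, x_land=124.363, impact vy=-21.876
  bounce: vy ← 0.82·21.876 = 17.938
Arc 3: start y=0.000, vy=17.938 → t=3.657, apex=16.401, x_land=171.284, impact vy=-17.938
  bounce: vy ← 0.82·17.938 = 14.709
Arc 4: start y=0.000, vy=14.709 → t=2.999, apex=11.028, x_land=209.759, impact vy=-14.709
  bounce: vy ← 0.82·14.709 = 12.062
Arc 5: start y=0.000, vy=12.062 → t=2.459, apex=7.415, x_land=241.309, impact vy=-12.062
  bounce: vy ← 0.82·12.062 = 9.891
Arc 6: start y=0.000, vy=9.891 → t=2.016, apex=4.986, x_land=267.179, impact vy=-9.891
  bounce: vy ← 0.82·9.891 = 8.110

1 5.233 36.275 67.142
2 4.460 24.391 124.363
3 3.657 16.401 171.284
4 2.999 11.028 209.759
5 2.459 7.415 241.309
6 2.016 4.986 267.179
final: 267.179 8.110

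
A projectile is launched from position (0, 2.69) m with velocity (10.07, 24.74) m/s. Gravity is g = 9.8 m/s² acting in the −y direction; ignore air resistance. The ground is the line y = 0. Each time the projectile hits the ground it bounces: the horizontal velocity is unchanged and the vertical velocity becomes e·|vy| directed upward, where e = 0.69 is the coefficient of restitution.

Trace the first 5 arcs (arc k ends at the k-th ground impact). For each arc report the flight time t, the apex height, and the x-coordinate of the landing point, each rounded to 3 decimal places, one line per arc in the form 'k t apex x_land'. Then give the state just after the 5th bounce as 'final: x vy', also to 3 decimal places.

Arc 1: start y=2.690, vy=24.740 → t=5.155, apex=33.918, x_land=51.916, impact vy=-25.784
  bounce: vy ← 0.69·25.784 = 17.791
Arc 2: start y=0.000, vy=17.791 → t=3.631, apex=16.148, x_land=88.477, impact vy=-17.791
  bounce: vy ← 0.69·17.791 = 12.276
Arc 3: start y=0.000, vy=12.276 → t=2.505, apex=7.688, x_land=113.705, impact vy=-12.276
  bounce: vy ← 0.69·12.276 = 8.470
Arc 4: start y=0.000, vy=8.470 → t=1.729, apex=3.660, x_land=131.112, impact vy=-8.470
  bounce: vy ← 0.69·8.470 = 5.844
Arc 5: start y=0.000, vy=5.844 → t=1.193, apex=1.743, x_land=143.122, impact vy=-5.844
  bounce: vy ← 0.69·5.844 = 4.033

1 5.155 33.918 51.916
2 3.631 16.148 88.477
3 2.505 7.688 113.705
4 1.729 3.660 131.112
5 1.193 1.743 143.122
final: 143.122 4.033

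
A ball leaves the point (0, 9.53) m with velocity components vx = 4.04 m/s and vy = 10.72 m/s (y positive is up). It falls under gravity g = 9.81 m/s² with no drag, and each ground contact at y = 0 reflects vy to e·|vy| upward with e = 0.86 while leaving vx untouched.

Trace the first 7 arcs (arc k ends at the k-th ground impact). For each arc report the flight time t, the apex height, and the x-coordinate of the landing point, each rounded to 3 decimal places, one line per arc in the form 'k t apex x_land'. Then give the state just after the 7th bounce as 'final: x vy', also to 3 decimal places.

1 2.864 15.387 11.570
2 3.046 11.380 23.878
3 2.620 8.417 34.462
4 2.253 6.225 43.565
5 1.938 4.604 51.393
6 1.666 3.405 58.125
7 1.433 2.518 63.915
final: 63.915 6.045

Arc 1: start y=9.530, vy=10.720 → t=2.864, apex=15.387, x_land=11.570, impact vy=-17.375
  bounce: vy ← 0.86·17.375 = 14.943
Arc 2: start y=0.000, vy=14.943 → t=3.046, apex=11.380, x_land=23.878, impact vy=-14.943
  bounce: vy ← 0.86·14.943 = 12.851
Arc 3: start y=0.000, vy=12.851 → t=2.620, apex=8.417, x_land=34.462, impact vy=-12.851
  bounce: vy ← 0.86·12.851 = 11.052
Arc 4: start y=0.000, vy=11.052 → t=2.253, apex=6.225, x_land=43.565, impact vy=-11.052
  bounce: vy ← 0.86·11.052 = 9.504
Arc 5: start y=0.000, vy=9.504 → t=1.938, apex=4.604, x_land=51.393, impact vy=-9.504
  bounce: vy ← 0.86·9.504 = 8.174
Arc 6: start y=0.000, vy=8.174 → t=1.666, apex=3.405, x_land=58.125, impact vy=-8.174
  bounce: vy ← 0.86·8.174 = 7.029
Arc 7: start y=0.000, vy=7.029 → t=1.433, apex=2.518, x_land=63.915, impact vy=-7.029
  bounce: vy ← 0.86·7.029 = 6.045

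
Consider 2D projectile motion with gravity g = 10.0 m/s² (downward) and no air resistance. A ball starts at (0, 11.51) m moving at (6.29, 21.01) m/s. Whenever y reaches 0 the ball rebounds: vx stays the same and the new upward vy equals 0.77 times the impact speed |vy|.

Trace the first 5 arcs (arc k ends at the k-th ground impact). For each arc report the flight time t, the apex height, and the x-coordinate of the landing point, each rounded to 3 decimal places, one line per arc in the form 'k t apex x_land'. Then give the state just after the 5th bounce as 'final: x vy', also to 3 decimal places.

1 4.693 33.581 29.516
2 3.991 19.910 54.620
3 3.073 11.805 73.949
4 2.366 6.999 88.833
5 1.822 4.150 100.294
final: 100.294 7.015

Arc 1: start y=11.510, vy=21.010 → t=4.693, apex=33.581, x_land=29.516, impact vy=-25.916
  bounce: vy ← 0.77·25.916 = 19.955
Arc 2: start y=0.000, vy=19.955 → t=3.991, apex=19.910, x_land=54.620, impact vy=-19.955
  bounce: vy ← 0.77·19.955 = 15.365
Arc 3: start y=0.000, vy=15.365 → t=3.073, apex=11.805, x_land=73.949, impact vy=-15.365
  bounce: vy ← 0.77·15.365 = 11.831
Arc 4: start y=0.000, vy=11.831 → t=2.366, apex=6.999, x_land=88.833, impact vy=-11.831
  bounce: vy ← 0.77·11.831 = 9.110
Arc 5: start y=0.000, vy=9.110 → t=1.822, apex=4.150, x_land=100.294, impact vy=-9.110
  bounce: vy ← 0.77·9.110 = 7.015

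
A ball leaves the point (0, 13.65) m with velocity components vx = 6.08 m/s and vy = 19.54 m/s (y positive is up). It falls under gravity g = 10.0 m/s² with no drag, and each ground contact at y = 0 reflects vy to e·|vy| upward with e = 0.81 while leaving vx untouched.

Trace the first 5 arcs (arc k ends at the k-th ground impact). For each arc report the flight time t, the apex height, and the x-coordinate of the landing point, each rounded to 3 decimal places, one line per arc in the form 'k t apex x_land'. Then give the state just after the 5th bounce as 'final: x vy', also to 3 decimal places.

Arc 1: start y=13.650, vy=19.540 → t=4.513, apex=32.741, x_land=27.439, impact vy=-25.589
  bounce: vy ← 0.81·25.589 = 20.727
Arc 2: start y=0.000, vy=20.727 → t=4.145, apex=21.481, x_land=52.643, impact vy=-20.727
  bounce: vy ← 0.81·20.727 = 16.789
Arc 3: start y=0.000, vy=16.789 → t=3.358, apex=14.094, x_land=73.059, impact vy=-16.789
  bounce: vy ← 0.81·16.789 = 13.599
Arc 4: start y=0.000, vy=13.599 → t=2.720, apex=9.247, x_land=89.595, impact vy=-13.599
  bounce: vy ← 0.81·13.599 = 11.015
Arc 5: start y=0.000, vy=11.015 → t=2.203, apex=6.067, x_land=102.990, impact vy=-11.015
  bounce: vy ← 0.81·11.015 = 8.922

1 4.513 32.741 27.439
2 4.145 21.481 52.643
3 3.358 14.094 73.059
4 2.720 9.247 89.595
5 2.203 6.067 102.990
final: 102.990 8.922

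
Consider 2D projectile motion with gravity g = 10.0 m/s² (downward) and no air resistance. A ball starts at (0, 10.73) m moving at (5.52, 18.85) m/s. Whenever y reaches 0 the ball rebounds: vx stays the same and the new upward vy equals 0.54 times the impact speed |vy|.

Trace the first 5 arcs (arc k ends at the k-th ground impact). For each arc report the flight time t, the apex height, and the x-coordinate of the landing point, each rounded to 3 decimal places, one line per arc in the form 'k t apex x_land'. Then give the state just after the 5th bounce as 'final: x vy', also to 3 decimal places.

Arc 1: start y=10.730, vy=18.850 → t=4.272, apex=28.496, x_land=23.583, impact vy=-23.873
  bounce: vy ← 0.54·23.873 = 12.891
Arc 2: start y=0.000, vy=12.891 → t=2.578, apex=8.309, x_land=37.815, impact vy=-12.891
  bounce: vy ← 0.54·12.891 = 6.961
Arc 3: start y=0.000, vy=6.961 → t=1.392, apex=2.423, x_land=45.501, impact vy=-6.961
  bounce: vy ← 0.54·6.961 = 3.759
Arc 4: start y=0.000, vy=3.759 → t=0.752, apex=0.707, x_land=49.651, impact vy=-3.759
  bounce: vy ← 0.54·3.759 = 2.030
Arc 5: start y=0.000, vy=2.030 → t=0.406, apex=0.206, x_land=51.892, impact vy=-2.030
  bounce: vy ← 0.54·2.030 = 1.096

1 4.272 28.496 23.583
2 2.578 8.309 37.815
3 1.392 2.423 45.501
4 0.752 0.707 49.651
5 0.406 0.206 51.892
final: 51.892 1.096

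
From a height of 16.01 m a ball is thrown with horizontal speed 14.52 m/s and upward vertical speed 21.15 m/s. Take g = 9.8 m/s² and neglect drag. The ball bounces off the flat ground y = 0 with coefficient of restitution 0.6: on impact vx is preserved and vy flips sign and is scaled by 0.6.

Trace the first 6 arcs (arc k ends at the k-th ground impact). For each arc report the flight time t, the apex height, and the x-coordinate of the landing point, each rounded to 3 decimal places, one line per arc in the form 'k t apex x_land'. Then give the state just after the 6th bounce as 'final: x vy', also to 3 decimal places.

Arc 1: start y=16.010, vy=21.150 → t=4.973, apex=38.833, x_land=72.212, impact vy=-27.588
  bounce: vy ← 0.6·27.588 = 16.553
Arc 2: start y=0.000, vy=16.553 → t=3.378, apex=13.980, x_land=121.263, impact vy=-16.553
  bounce: vy ← 0.6·16.553 = 9.932
Arc 3: start y=0.000, vy=9.932 → t=2.027, apex=5.033, x_land=150.694, impact vy=-9.932
  bounce: vy ← 0.6·9.932 = 5.959
Arc 4: start y=0.000, vy=5.959 → t=1.216, apex=1.812, x_land=168.352, impact vy=-5.959
  bounce: vy ← 0.6·5.959 = 3.575
Arc 5: start y=0.000, vy=3.575 → t=0.730, apex=0.652, x_land=178.947, impact vy=-3.575
  bounce: vy ← 0.6·3.575 = 2.145
Arc 6: start y=0.000, vy=2.145 → t=0.438, apex=0.235, x_land=185.304, impact vy=-2.145
  bounce: vy ← 0.6·2.145 = 1.287

1 4.973 38.833 72.212
2 3.378 13.980 121.263
3 2.027 5.033 150.694
4 1.216 1.812 168.352
5 0.730 0.652 178.947
6 0.438 0.235 185.304
final: 185.304 1.287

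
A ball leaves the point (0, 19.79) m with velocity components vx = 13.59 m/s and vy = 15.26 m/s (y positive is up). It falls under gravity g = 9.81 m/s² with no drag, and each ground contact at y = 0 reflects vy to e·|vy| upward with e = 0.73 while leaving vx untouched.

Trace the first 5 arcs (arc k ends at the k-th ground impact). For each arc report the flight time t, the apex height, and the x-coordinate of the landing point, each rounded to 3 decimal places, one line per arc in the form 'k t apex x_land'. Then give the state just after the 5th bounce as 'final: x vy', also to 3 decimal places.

1 4.096 31.659 55.666
2 3.709 16.871 106.074
3 2.708 8.991 142.872
4 1.977 4.791 169.735
5 1.443 2.553 189.344
final: 189.344 5.167

Arc 1: start y=19.790, vy=15.260 → t=4.096, apex=31.659, x_land=55.666, impact vy=-24.923
  bounce: vy ← 0.73·24.923 = 18.194
Arc 2: start y=0.000, vy=18.194 → t=3.709, apex=16.871, x_land=106.074, impact vy=-18.194
  bounce: vy ← 0.73·18.194 = 13.281
Arc 3: start y=0.000, vy=13.281 → t=2.708, apex=8.991, x_land=142.872, impact vy=-13.281
  bounce: vy ← 0.73·13.281 = 9.695
Arc 4: start y=0.000, vy=9.695 → t=1.977, apex=4.791, x_land=169.735, impact vy=-9.695
  bounce: vy ← 0.73·9.695 = 7.078
Arc 5: start y=0.000, vy=7.078 → t=1.443, apex=2.553, x_land=189.344, impact vy=-7.078
  bounce: vy ← 0.73·7.078 = 5.167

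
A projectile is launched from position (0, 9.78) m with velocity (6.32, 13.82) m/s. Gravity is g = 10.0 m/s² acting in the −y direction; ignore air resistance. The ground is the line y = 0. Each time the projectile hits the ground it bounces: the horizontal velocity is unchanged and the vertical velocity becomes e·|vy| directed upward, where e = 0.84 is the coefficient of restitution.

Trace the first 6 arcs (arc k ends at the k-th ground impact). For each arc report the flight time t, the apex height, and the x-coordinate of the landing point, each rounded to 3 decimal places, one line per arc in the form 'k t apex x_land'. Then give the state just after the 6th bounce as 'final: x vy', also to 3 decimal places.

Arc 1: start y=9.780, vy=13.820 → t=3.348, apex=19.330, x_land=21.161, impact vy=-19.662
  bounce: vy ← 0.84·19.662 = 16.516
Arc 2: start y=0.000, vy=16.516 → t=3.303, apex=13.639, x_land=42.037, impact vy=-16.516
  bounce: vy ← 0.84·16.516 = 13.873
Arc 3: start y=0.000, vy=13.873 → t=2.775, apex=9.624, x_land=59.573, impact vy=-13.873
  bounce: vy ← 0.84·13.873 = 11.654
Arc 4: start y=0.000, vy=11.654 → t=2.331, apex=6.790, x_land=74.303, impact vy=-11.654
  bounce: vy ← 0.84·11.654 = 9.789
Arc 5: start y=0.000, vy=9.789 → t=1.958, apex=4.791, x_land=86.677, impact vy=-9.789
  bounce: vy ← 0.84·9.789 = 8.223
Arc 6: start y=0.000, vy=8.223 → t=1.645, apex=3.381, x_land=97.070, impact vy=-8.223
  bounce: vy ← 0.84·8.223 = 6.907

1 3.348 19.330 21.161
2 3.303 13.639 42.037
3 2.775 9.624 59.573
4 2.331 6.790 74.303
5 1.958 4.791 86.677
6 1.645 3.381 97.070
final: 97.070 6.907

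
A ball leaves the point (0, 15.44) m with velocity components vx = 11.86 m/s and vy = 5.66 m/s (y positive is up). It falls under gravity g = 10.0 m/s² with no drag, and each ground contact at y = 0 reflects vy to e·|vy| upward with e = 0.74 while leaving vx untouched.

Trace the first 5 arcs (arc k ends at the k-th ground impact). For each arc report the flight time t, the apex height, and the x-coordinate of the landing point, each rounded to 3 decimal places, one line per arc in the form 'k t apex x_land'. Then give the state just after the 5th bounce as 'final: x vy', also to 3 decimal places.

Arc 1: start y=15.440, vy=5.660 → t=2.412, apex=17.042, x_land=28.608, impact vy=-18.462
  bounce: vy ← 0.74·18.462 = 13.662
Arc 2: start y=0.000, vy=13.662 → t=2.732, apex=9.332, x_land=61.014, impact vy=-13.662
  bounce: vy ← 0.74·13.662 = 10.110
Arc 3: start y=0.000, vy=10.110 → t=2.022, apex=5.110, x_land=84.994, impact vy=-10.110
  bounce: vy ← 0.74·10.110 = 7.481
Arc 4: start y=0.000, vy=7.481 → t=1.496, apex=2.798, x_land=102.739, impact vy=-7.481
  bounce: vy ← 0.74·7.481 = 5.536
Arc 5: start y=0.000, vy=5.536 → t=1.107, apex=1.532, x_land=115.871, impact vy=-5.536
  bounce: vy ← 0.74·5.536 = 4.097

1 2.412 17.042 28.608
2 2.732 9.332 61.014
3 2.022 5.110 84.994
4 1.496 2.798 102.739
5 1.107 1.532 115.871
final: 115.871 4.097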